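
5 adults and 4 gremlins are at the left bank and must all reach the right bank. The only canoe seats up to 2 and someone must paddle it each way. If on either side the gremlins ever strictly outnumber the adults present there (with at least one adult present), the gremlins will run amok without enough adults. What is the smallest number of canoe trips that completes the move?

Counting alone: each trip to the right bank takes at most 2 across and each return brings at least 1 back, so after t trips out (and t−1 returns) at most 2t − (t−1) of the 9 are across; that first reaches 9 at t = 8, so at least 15 crossings are needed.
The plan below uses exactly 15 crossings, so it is optimal:
1. 2 gremlins → the right bank.  (the left bank: 5A 2G; the right bank: 0A 2G)
2. 1 gremlin ← the left bank.  (the left bank: 5A 3G; the right bank: 0A 1G)
3. 2 gremlins → the right bank.  (the left bank: 5A 1G; the right bank: 0A 3G)
4. 1 gremlin ← the left bank.  (the left bank: 5A 2G; the right bank: 0A 2G)
5. 2 adults → the right bank.  (the left bank: 3A 2G; the right bank: 2A 2G)
6. 1 gremlin ← the left bank.  (the left bank: 3A 3G; the right bank: 2A 1G)
7. 1 adult and 1 gremlin → the right bank.  (the left bank: 2A 2G; the right bank: 3A 2G)
8. 1 adult ← the left bank.  (the left bank: 3A 2G; the right bank: 2A 2G)
9. 1 adult and 1 gremlin → the right bank.  (the left bank: 2A 1G; the right bank: 3A 3G)
10. 1 gremlin ← the left bank.  (the left bank: 2A 2G; the right bank: 3A 2G)
11. 1 adult and 1 gremlin → the right bank.  (the left bank: 1A 1G; the right bank: 4A 3G)
12. 1 adult ← the left bank.  (the left bank: 2A 1G; the right bank: 3A 3G)
13. 1 adult and 1 gremlin → the right bank.  (the left bank: 1A 0G; the right bank: 4A 4G)
14. 1 gremlin ← the left bank.  (the left bank: 1A 1G; the right bank: 4A 3G)
15. 1 adult and 1 gremlin → the right bank.  (the left bank: 0A 0G; the right bank: 5A 4G)

15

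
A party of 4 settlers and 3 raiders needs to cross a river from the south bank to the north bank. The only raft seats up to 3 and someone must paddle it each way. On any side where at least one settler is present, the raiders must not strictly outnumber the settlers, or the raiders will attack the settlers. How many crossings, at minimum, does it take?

5

Counting alone: each trip to the north bank takes at most 3 across and each return brings at least 1 back, so after t trips out (and t−1 returns) at most 3t − (t−1) of the 7 are across; that first reaches 7 at t = 3, so at least 5 crossings are needed.
The plan below uses exactly 5 crossings, so it is optimal:
1. 3 raiders → the north bank.  (the south bank: 4S 0R; the north bank: 0S 3R)
2. 1 raider ← the south bank.  (the south bank: 4S 1R; the north bank: 0S 2R)
3. 3 settlers → the north bank.  (the south bank: 1S 1R; the north bank: 3S 2R)
4. 1 settler ← the south bank.  (the south bank: 2S 1R; the north bank: 2S 2R)
5. 2 settlers and 1 raider → the north bank.  (the south bank: 0S 0R; the north bank: 4S 3R)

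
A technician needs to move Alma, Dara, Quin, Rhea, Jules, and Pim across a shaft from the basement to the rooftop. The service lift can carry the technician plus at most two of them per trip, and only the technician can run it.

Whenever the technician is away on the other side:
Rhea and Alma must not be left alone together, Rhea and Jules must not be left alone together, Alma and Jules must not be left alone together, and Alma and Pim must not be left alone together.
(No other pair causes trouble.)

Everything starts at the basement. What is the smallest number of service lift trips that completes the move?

Counting alone: the technician can take at most 2 across per trip to the rooftop, so moving all 6 needs at least 3 loaded trips out, with a return between consecutive ones — at least 5 crossings.
The safety rule pushes this higher. Following every safe sequence of crossings, the most of the 6 that can be at the rooftop as the service lift arrives there on crossings 5, 7 is 4, 5 respectively — never all 6.
So no plan with fewer than 9 crossings exists, and this one achieves 9:
1. Technician goes to the rooftop with Alma and Rhea.  [the basement: Dara, Jules, Pim, Quin | the rooftop: Alma, Rhea]
2. Technician goes back to the basement with Alma.  [the basement: Alma, Dara, Jules, Pim, Quin | the rooftop: Rhea]
3. Technician goes to the rooftop with Alma and Dara.  [the basement: Jules, Pim, Quin | the rooftop: Alma, Dara, Rhea]
4. Technician goes back to the basement with Alma.  [the basement: Alma, Jules, Pim, Quin | the rooftop: Dara, Rhea]
5. Technician goes to the rooftop with Alma and Quin.  [the basement: Jules, Pim | the rooftop: Alma, Dara, Quin, Rhea]
6. Technician goes back to the basement with Alma.  [the basement: Alma, Jules, Pim | the rooftop: Dara, Quin, Rhea]
7. Technician goes to the rooftop with Alma and Pim.  [the basement: Jules | the rooftop: Alma, Dara, Pim, Quin, Rhea]
8. Technician goes back to the basement with Alma.  [the basement: Alma, Jules | the rooftop: Dara, Pim, Quin, Rhea]
9. Technician goes to the rooftop with Alma and Jules.  [the basement: — | the rooftop: Alma, Dara, Jules, Pim, Quin, Rhea]

9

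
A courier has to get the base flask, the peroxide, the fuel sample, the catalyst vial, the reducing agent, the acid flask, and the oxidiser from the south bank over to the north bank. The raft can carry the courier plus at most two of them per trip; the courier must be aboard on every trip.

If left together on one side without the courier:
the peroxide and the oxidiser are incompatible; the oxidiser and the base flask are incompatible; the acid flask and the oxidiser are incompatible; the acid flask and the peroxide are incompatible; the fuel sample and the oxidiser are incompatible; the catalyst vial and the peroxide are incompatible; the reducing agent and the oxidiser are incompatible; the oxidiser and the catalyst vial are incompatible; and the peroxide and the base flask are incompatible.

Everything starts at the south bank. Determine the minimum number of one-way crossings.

Following every safe sequence of crossings from the start, the most of the 7 that can be at the north bank as the raft arrives there on crossings 1, 3, 5, 7 is 2, 3, 4, 5 respectively; the best ever achieved is 5 of 7.
From crossing 9 on, no configuration arises that was not already reachable earlier: only 37 distinct safe configurations (who is on which side, and where the raft is) can ever be reached, none of them has everyone across, and every continuation just revisits them. So no valid plan exists.

impossible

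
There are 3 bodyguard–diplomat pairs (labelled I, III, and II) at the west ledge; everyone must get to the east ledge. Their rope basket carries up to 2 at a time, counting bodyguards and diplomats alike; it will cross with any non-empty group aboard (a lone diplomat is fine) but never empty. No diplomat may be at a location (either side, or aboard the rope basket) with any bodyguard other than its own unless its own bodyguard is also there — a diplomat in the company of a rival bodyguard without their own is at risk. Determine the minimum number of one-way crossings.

11

Counting alone: each trip to the east ledge takes at most 2 across and each return brings at least 1 back, so after t trips out (and t−1 returns) at most 2t − (t−1) of the 6 are across; that first reaches 6 at t = 5, so at least 9 crossings are needed.
The safety rule pushes this higher. Following every safe sequence of crossings, the most of the 6 that can be at the east ledge as the rope basket arrives there on crossing 9 is 5 — never all 6.
So no plan with fewer than 11 crossings exists, and this one achieves 11:
1. bodyguard I and diplomat I cross → the east ledge.
2. bodyguard I crosses ← the west ledge.
3. diplomat II and diplomat III cross → the east ledge.
4. diplomat I crosses ← the west ledge.
5. bodyguard II and bodyguard III cross → the east ledge.
6. bodyguard III and diplomat III cross ← the west ledge.
7. bodyguard I and bodyguard III cross → the east ledge.
8. diplomat II crosses ← the west ledge.
9. diplomat I and diplomat III cross → the east ledge.
10. bodyguard II crosses ← the west ledge.
11. bodyguard II and diplomat II cross → the east ledge.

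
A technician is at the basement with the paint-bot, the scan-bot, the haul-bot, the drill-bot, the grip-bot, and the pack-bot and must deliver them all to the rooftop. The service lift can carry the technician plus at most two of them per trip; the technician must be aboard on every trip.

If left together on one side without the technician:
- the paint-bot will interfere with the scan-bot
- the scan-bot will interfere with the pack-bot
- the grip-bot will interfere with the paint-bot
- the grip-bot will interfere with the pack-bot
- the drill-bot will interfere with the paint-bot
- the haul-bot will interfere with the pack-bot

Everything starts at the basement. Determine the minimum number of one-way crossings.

7

Counting alone: the technician can take at most 2 across per trip to the rooftop, so moving all 6 needs at least 3 loaded trips out, with a return between consecutive ones — at least 5 crossings.
The safety rule pushes this higher. Following every safe sequence of crossings, the most of the 6 that can be at the rooftop as the service lift arrives there on crossing 5 is 4 — never all 6.
So no plan with fewer than 7 crossings exists, and this one achieves 7:
1. Technician goes to the rooftop with the pack-bot and the paint-bot.  [the basement: the drill-bot, the grip-bot, the haul-bot, the scan-bot | the rooftop: the pack-bot, the paint-bot]
2. Technician goes back to the basement alone.  [the basement: the drill-bot, the grip-bot, the haul-bot, the scan-bot | the rooftop: the pack-bot, the paint-bot]
3. Technician goes to the rooftop with the haul-bot and the scan-bot.  [the basement: the drill-bot, the grip-bot | the rooftop: the haul-bot, the pack-bot, the paint-bot, the scan-bot]
4. Technician goes back to the basement with the pack-bot and the paint-bot.  [the basement: the drill-bot, the grip-bot, the pack-bot, the paint-bot | the rooftop: the haul-bot, the scan-bot]
5. Technician goes to the rooftop with the drill-bot and the grip-bot.  [the basement: the pack-bot, the paint-bot | the rooftop: the drill-bot, the grip-bot, the haul-bot, the scan-bot]
6. Technician goes back to the basement alone.  [the basement: the pack-bot, the paint-bot | the rooftop: the drill-bot, the grip-bot, the haul-bot, the scan-bot]
7. Technician goes to the rooftop with the pack-bot and the paint-bot.  [the basement: — | the rooftop: the drill-bot, the grip-bot, the haul-bot, the pack-bot, the paint-bot, the scan-bot]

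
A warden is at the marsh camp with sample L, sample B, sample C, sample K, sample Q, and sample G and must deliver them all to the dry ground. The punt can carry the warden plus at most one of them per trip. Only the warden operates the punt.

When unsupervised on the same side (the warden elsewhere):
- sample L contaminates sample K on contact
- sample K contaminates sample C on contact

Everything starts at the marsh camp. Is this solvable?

Yes

1. Warden goes to the dry ground with sample K.
2. Warden goes back to the marsh camp alone.
3. Warden goes to the dry ground with sample L.
4. Warden goes back to the marsh camp with sample K.
5. Warden goes to the dry ground with sample C.
6. Warden goes back to the marsh camp alone.
7. Warden goes to the dry ground with sample B.
8. Warden goes back to the marsh camp alone.
9. Warden goes to the dry ground with sample Q.
10. Warden goes back to the marsh camp alone.
11. Warden goes to the dry ground with sample G.
12. Warden goes back to the marsh camp alone.
13. Warden goes to the dry ground with sample K.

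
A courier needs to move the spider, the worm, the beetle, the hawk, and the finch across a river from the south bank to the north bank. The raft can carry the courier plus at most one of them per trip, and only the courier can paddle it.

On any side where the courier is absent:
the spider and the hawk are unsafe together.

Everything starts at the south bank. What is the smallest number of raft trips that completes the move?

Counting alone: the courier can take at most 1 across per trip to the north bank, so moving all 5 needs at least 5 loaded trips out, with a return between consecutive ones — at least 9 crossings.
The plan below uses exactly 9 crossings, so it is optimal:
1. Courier goes to the north bank with the spider.  [the south bank: the beetle, the finch, the hawk, the worm | the north bank: the spider]
2. Courier goes back to the south bank alone.  [the south bank: the beetle, the finch, the hawk, the worm | the north bank: the spider]
3. Courier goes to the north bank with the worm.  [the south bank: the beetle, the finch, the hawk | the north bank: the spider, the worm]
4. Courier goes back to the south bank alone.  [the south bank: the beetle, the finch, the hawk | the north bank: the spider, the worm]
5. Courier goes to the north bank with the beetle.  [the south bank: the finch, the hawk | the north bank: the beetle, the spider, the worm]
6. Courier goes back to the south bank alone.  [the south bank: the finch, the hawk | the north bank: the beetle, the spider, the worm]
7. Courier goes to the north bank with the finch.  [the south bank: the hawk | the north bank: the beetle, the finch, the spider, the worm]
8. Courier goes back to the south bank alone.  [the south bank: the hawk | the north bank: the beetle, the finch, the spider, the worm]
9. Courier goes to the north bank with the hawk.  [the south bank: — | the north bank: the beetle, the finch, the hawk, the spider, the worm]

9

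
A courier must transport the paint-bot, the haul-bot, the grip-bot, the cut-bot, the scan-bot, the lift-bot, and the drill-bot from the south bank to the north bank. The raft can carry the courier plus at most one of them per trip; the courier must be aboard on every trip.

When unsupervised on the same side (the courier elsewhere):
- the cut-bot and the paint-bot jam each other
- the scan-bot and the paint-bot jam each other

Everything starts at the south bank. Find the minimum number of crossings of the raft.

15

Counting alone: the courier can take at most 1 across per trip to the north bank, so moving all 7 needs at least 7 loaded trips out, with a return between consecutive ones — at least 13 crossings.
The safety rule pushes this higher. Following every safe sequence of crossings, the most of the 7 that can be at the north bank as the raft arrives there on crossing 13 is 6 — never all 7.
So no plan with fewer than 15 crossings exists, and this one achieves 15:
1. Courier goes to the north bank with the paint-bot.  [the south bank: the cut-bot, the drill-bot, the grip-bot, the haul-bot, the lift-bot, the scan-bot | the north bank: the paint-bot]
2. Courier goes back to the south bank alone.  [the south bank: the cut-bot, the drill-bot, the grip-bot, the haul-bot, the lift-bot, the scan-bot | the north bank: the paint-bot]
3. Courier goes to the north bank with the haul-bot.  [the south bank: the cut-bot, the drill-bot, the grip-bot, the lift-bot, the scan-bot | the north bank: the haul-bot, the paint-bot]
4. Courier goes back to the south bank alone.  [the south bank: the cut-bot, the drill-bot, the grip-bot, the lift-bot, the scan-bot | the north bank: the haul-bot, the paint-bot]
5. Courier goes to the north bank with the grip-bot.  [the south bank: the cut-bot, the drill-bot, the lift-bot, the scan-bot | the north bank: the grip-bot, the haul-bot, the paint-bot]
6. Courier goes back to the south bank alone.  [the south bank: the cut-bot, the drill-bot, the lift-bot, the scan-bot | the north bank: the grip-bot, the haul-bot, the paint-bot]
7. Courier goes to the north bank with the cut-bot.  [the south bank: the drill-bot, the lift-bot, the scan-bot | the north bank: the cut-bot, the grip-bot, the haul-bot, the paint-bot]
8. Courier goes back to the south bank with the paint-bot.  [the south bank: the drill-bot, the lift-bot, the paint-bot, the scan-bot | the north bank: the cut-bot, the grip-bot, the haul-bot]
9. Courier goes to the north bank with the scan-bot.  [the south bank: the drill-bot, the lift-bot, the paint-bot | the north bank: the cut-bot, the grip-bot, the haul-bot, the scan-bot]
10. Courier goes back to the south bank alone.  [the south bank: the drill-bot, the lift-bot, the paint-bot | the north bank: the cut-bot, the grip-bot, the haul-bot, the scan-bot]
11. Courier goes to the north bank with the lift-bot.  [the south bank: the drill-bot, the paint-bot | the north bank: the cut-bot, the grip-bot, the haul-bot, the lift-bot, the scan-bot]
12. Courier goes back to the south bank alone.  [the south bank: the drill-bot, the paint-bot | the north bank: the cut-bot, the grip-bot, the haul-bot, the lift-bot, the scan-bot]
13. Courier goes to the north bank with the drill-bot.  [the south bank: the paint-bot | the north bank: the cut-bot, the drill-bot, the grip-bot, the haul-bot, the lift-bot, the scan-bot]
14. Courier goes back to the south bank alone.  [the south bank: the paint-bot | the north bank: the cut-bot, the drill-bot, the grip-bot, the haul-bot, the lift-bot, the scan-bot]
15. Courier goes to the north bank with the paint-bot.  [the south bank: — | the north bank: the cut-bot, the drill-bot, the grip-bot, the haul-bot, the lift-bot, the paint-bot, the scan-bot]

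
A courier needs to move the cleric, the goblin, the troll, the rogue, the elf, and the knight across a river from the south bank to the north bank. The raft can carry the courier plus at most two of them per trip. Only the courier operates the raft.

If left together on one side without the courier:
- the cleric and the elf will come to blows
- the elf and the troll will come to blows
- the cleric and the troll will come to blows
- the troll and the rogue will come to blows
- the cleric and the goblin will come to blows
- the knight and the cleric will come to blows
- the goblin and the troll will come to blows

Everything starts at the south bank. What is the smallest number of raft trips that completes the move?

Counting alone: the courier can take at most 2 across per trip to the north bank, so moving all 6 needs at least 3 loaded trips out, with a return between consecutive ones — at least 5 crossings.
The safety rule pushes this higher. Following every safe sequence of crossings, the most of the 6 that can be at the north bank as the raft arrives there on crossings 5, 7 is 4, 5 respectively — never all 6.
So no plan with fewer than 9 crossings exists, and this one achieves 9:
1. Courier goes to the north bank with the cleric and the troll.
2. Courier goes back to the south bank with the cleric.
3. Courier goes to the north bank with the cleric and the rogue.
4. Courier goes back to the south bank with the troll.
5. Courier goes to the north bank with the elf and the goblin.
6. Courier goes back to the south bank with the cleric.
7. Courier goes to the north bank with the cleric and the knight.
8. Courier goes back to the south bank with the cleric.
9. Courier goes to the north bank with the cleric and the troll.

9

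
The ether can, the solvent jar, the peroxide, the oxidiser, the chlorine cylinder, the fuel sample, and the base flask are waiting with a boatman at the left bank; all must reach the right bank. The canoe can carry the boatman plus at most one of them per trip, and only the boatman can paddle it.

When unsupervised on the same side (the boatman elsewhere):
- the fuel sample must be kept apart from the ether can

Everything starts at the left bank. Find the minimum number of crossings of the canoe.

Counting alone: the boatman can take at most 1 across per trip to the right bank, so moving all 7 needs at least 7 loaded trips out, with a return between consecutive ones — at least 13 crossings.
The plan below uses exactly 13 crossings, so it is optimal:
1. Boatman goes to the right bank with the ether can.  [the left bank: the base flask, the chlorine cylinder, the fuel sample, the oxidiser, the peroxide, the solvent jar | the right bank: the ether can]
2. Boatman goes back to the left bank alone.  [the left bank: the base flask, the chlorine cylinder, the fuel sample, the oxidiser, the peroxide, the solvent jar | the right bank: the ether can]
3. Boatman goes to the right bank with the solvent jar.  [the left bank: the base flask, the chlorine cylinder, the fuel sample, the oxidiser, the peroxide | the right bank: the ether can, the solvent jar]
4. Boatman goes back to the left bank alone.  [the left bank: the base flask, the chlorine cylinder, the fuel sample, the oxidiser, the peroxide | the right bank: the ether can, the solvent jar]
5. Boatman goes to the right bank with the peroxide.  [the left bank: the base flask, the chlorine cylinder, the fuel sample, the oxidiser | the right bank: the ether can, the peroxide, the solvent jar]
6. Boatman goes back to the left bank alone.  [the left bank: the base flask, the chlorine cylinder, the fuel sample, the oxidiser | the right bank: the ether can, the peroxide, the solvent jar]
7. Boatman goes to the right bank with the oxidiser.  [the left bank: the base flask, the chlorine cylinder, the fuel sample | the right bank: the ether can, the oxidiser, the peroxide, the solvent jar]
8. Boatman goes back to the left bank alone.  [the left bank: the base flask, the chlorine cylinder, the fuel sample | the right bank: the ether can, the oxidiser, the peroxide, the solvent jar]
9. Boatman goes to the right bank with the chlorine cylinder.  [the left bank: the base flask, the fuel sample | the right bank: the chlorine cylinder, the ether can, the oxidiser, the peroxide, the solvent jar]
10. Boatman goes back to the left bank alone.  [the left bank: the base flask, the fuel sample | the right bank: the chlorine cylinder, the ether can, the oxidiser, the peroxide, the solvent jar]
11. Boatman goes to the right bank with the base flask.  [the left bank: the fuel sample | the right bank: the base flask, the chlorine cylinder, the ether can, the oxidiser, the peroxide, the solvent jar]
12. Boatman goes back to the left bank alone.  [the left bank: the fuel sample | the right bank: the base flask, the chlorine cylinder, the ether can, the oxidiser, the peroxide, the solvent jar]
13. Boatman goes to the right bank with the fuel sample.  [the left bank: — | the right bank: the base flask, the chlorine cylinder, the ether can, the fuel sample, the oxidiser, the peroxide, the solvent jar]

13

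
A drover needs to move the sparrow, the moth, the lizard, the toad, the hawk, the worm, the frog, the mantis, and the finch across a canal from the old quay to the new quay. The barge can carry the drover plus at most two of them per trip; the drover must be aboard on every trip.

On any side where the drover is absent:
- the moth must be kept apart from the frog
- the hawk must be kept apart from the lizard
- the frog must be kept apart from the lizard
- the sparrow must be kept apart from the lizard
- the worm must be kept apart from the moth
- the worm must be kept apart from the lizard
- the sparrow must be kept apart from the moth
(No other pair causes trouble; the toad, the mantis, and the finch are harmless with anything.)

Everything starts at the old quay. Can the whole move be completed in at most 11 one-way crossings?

Yes

Yes — this plan uses 11 crossings (≤ 11):
1. Drover goes to the new quay with the lizard and the moth.
2. Drover goes back to the old quay alone.
3. Drover goes to the new quay with the toad.
4. Drover goes back to the old quay alone.
5. Drover goes to the new quay with the hawk and the sparrow.
6. Drover goes back to the old quay with the lizard and the moth.
7. Drover goes to the new quay with the frog and the worm.
8. Drover goes back to the old quay alone.
9. Drover goes to the new quay with the finch and the mantis.
10. Drover goes back to the old quay alone.
11. Drover goes to the new quay with the lizard and the moth.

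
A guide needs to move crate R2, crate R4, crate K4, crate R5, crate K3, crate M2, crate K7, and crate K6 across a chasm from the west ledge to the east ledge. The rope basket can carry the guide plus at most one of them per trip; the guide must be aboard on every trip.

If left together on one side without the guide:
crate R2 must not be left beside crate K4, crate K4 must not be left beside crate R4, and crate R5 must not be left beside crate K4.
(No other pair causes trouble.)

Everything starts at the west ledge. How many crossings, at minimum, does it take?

Following every safe sequence of crossings from the start, the most of the 8 that can be at the east ledge as the rope basket arrives there on crossings 1, 3, 5, 7, 9, 11 is 1, 2, 3, 4, 5, 6 respectively; the best ever achieved is 6 of 8.
From crossing 13 on, no configuration arises that was not already reachable earlier: only 144 distinct safe configurations (who is on which side, and where the rope basket is) can ever be reached, none of them has everyone across, and every continuation just revisits them. So no valid plan exists.

impossible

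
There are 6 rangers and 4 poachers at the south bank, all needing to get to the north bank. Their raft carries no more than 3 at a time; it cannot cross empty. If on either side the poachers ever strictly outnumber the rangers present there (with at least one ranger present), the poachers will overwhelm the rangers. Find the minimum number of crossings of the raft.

Counting alone: each trip to the north bank takes at most 3 across and each return brings at least 1 back, so after t trips out (and t−1 returns) at most 3t − (t−1) of the 10 are across; that first reaches 10 at t = 5, so at least 9 crossings are needed.
The plan below uses exactly 9 crossings, so it is optimal:
1. 2 poachers → the north bank.  (the south bank: 6R 2P; the north bank: 0R 2P)
2. 1 poacher ← the south bank.  (the south bank: 6R 3P; the north bank: 0R 1P)
3. 3 poachers → the north bank.  (the south bank: 6R 0P; the north bank: 0R 4P)
4. 1 poacher ← the south bank.  (the south bank: 6R 1P; the north bank: 0R 3P)
5. 3 rangers → the north bank.  (the south bank: 3R 1P; the north bank: 3R 3P)
6. 1 poacher ← the south bank.  (the south bank: 3R 2P; the north bank: 3R 2P)
7. 1 ranger and 2 poachers → the north bank.  (the south bank: 2R 0P; the north bank: 4R 4P)
8. 1 poacher ← the south bank.  (the south bank: 2R 1P; the north bank: 4R 3P)
9. 2 rangers and 1 poacher → the north bank.  (the south bank: 0R 0P; the north bank: 6R 4P)

9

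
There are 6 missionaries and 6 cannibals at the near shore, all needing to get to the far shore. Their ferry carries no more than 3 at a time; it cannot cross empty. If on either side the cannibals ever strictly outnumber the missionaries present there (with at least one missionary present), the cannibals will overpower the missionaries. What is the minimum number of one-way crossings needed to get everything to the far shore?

Following every safe sequence of crossings from the start, the most of the 12 that can be at the far shore as the ferry arrives there on crossings 1, 3, 5 is 3, 5, 6 respectively; the best ever achieved is 6 of 12.
From crossing 7 on, no configuration arises that was not already reachable earlier: only 17 distinct safe configurations (who is on which side, and where the ferry is) can ever be reached, none of them has everyone across, and every continuation just revisits them. They are: 0 missionaries + 0 cannibals across (ferry back at the start); 0 missionaries + 1 cannibal across (ferry there); 0 missionaries + 1 cannibal across (ferry back at the start); 0 missionaries + 2 cannibals across (ferry there); 0 missionaries + 2 cannibals across (ferry back at the start); 0 missionaries + 3 cannibals across (ferry there); 0 missionaries + 3 cannibals across (ferry back at the start); 0 missionaries + 4 cannibals across (ferry there); 0 missionaries + 4 cannibals across (ferry back at the start); 0 missionaries + 5 cannibals across (ferry there); 0 missionaries + 5 cannibals across (ferry back at the start); 0 missionaries + 6 cannibals across (ferry there); 1 missionary + 1 cannibal across (ferry there); 1 missionary + 1 cannibal across (ferry back at the start); 2 missionaries + 2 cannibals across (ferry there); 2 missionaries + 2 cannibals across (ferry back at the start); 3 missionaries + 3 cannibals across (ferry there). So no valid plan exists.

impossible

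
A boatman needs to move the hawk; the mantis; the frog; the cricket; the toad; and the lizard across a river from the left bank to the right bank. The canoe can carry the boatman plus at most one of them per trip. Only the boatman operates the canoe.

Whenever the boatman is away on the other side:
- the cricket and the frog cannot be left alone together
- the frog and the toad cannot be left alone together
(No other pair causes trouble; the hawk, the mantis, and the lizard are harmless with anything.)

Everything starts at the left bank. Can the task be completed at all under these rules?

1. Boatman goes to the right bank with the frog.  [the left bank: the cricket, the hawk, the lizard, the mantis, the toad | the right bank: the frog]
2. Boatman goes back to the left bank alone.  [the left bank: the cricket, the hawk, the lizard, the mantis, the toad | the right bank: the frog]
3. Boatman goes to the right bank with the hawk.  [the left bank: the cricket, the lizard, the mantis, the toad | the right bank: the frog, the hawk]
4. Boatman goes back to the left bank alone.  [the left bank: the cricket, the lizard, the mantis, the toad | the right bank: the frog, the hawk]
5. Boatman goes to the right bank with the mantis.  [the left bank: the cricket, the lizard, the toad | the right bank: the frog, the hawk, the mantis]
6. Boatman goes back to the left bank alone.  [the left bank: the cricket, the lizard, the toad | the right bank: the frog, the hawk, the mantis]
7. Boatman goes to the right bank with the cricket.  [the left bank: the lizard, the toad | the right bank: the cricket, the frog, the hawk, the mantis]
8. Boatman goes back to the left bank with the frog.  [the left bank: the frog, the lizard, the toad | the right bank: the cricket, the hawk, the mantis]
9. Boatman goes to the right bank with the toad.  [the left bank: the frog, the lizard | the right bank: the cricket, the hawk, the mantis, the toad]
10. Boatman goes back to the left bank alone.  [the left bank: the frog, the lizard | the right bank: the cricket, the hawk, the mantis, the toad]
11. Boatman goes to the right bank with the lizard.  [the left bank: the frog | the right bank: the cricket, the hawk, the lizard, the mantis, the toad]
12. Boatman goes back to the left bank alone.  [the left bank: the frog | the right bank: the cricket, the hawk, the lizard, the mantis, the toad]
13. Boatman goes to the right bank with the frog.  [the left bank: — | the right bank: the cricket, the frog, the hawk, the lizard, the mantis, the toad]

Yes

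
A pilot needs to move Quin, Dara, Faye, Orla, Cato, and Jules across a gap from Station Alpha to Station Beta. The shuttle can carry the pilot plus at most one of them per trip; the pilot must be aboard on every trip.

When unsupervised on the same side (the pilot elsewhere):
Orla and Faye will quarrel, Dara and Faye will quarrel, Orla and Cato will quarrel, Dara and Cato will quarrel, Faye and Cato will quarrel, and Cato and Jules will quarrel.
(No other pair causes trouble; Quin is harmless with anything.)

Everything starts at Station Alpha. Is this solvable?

Whatever the first load, the items left behind include a forbidden pair without the pilot. No opening move is safe, so no plan exists.

No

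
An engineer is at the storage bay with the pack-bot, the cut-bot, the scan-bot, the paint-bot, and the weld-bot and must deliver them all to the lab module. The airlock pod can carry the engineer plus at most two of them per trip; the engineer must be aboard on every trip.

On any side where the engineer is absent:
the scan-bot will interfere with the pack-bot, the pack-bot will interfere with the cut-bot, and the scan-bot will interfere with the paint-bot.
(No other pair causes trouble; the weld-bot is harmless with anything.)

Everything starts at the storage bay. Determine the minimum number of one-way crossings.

Counting alone: the engineer can take at most 2 across per trip to the lab module, so moving all 5 needs at least 3 loaded trips out, with a return between consecutive ones — at least 5 crossings.
The plan below uses exactly 5 crossings, so it is optimal:
1. Engineer goes to the lab module with the pack-bot and the scan-bot.  [the storage bay: the cut-bot, the paint-bot, the weld-bot | the lab module: the pack-bot, the scan-bot]
2. Engineer goes back to the storage bay with the pack-bot.  [the storage bay: the cut-bot, the pack-bot, the paint-bot, the weld-bot | the lab module: the scan-bot]
3. Engineer goes to the lab module with the cut-bot and the weld-bot.  [the storage bay: the pack-bot, the paint-bot | the lab module: the cut-bot, the scan-bot, the weld-bot]
4. Engineer goes back to the storage bay alone.  [the storage bay: the pack-bot, the paint-bot | the lab module: the cut-bot, the scan-bot, the weld-bot]
5. Engineer goes to the lab module with the pack-bot and the paint-bot.  [the storage bay: — | the lab module: the cut-bot, the pack-bot, the paint-bot, the scan-bot, the weld-bot]

5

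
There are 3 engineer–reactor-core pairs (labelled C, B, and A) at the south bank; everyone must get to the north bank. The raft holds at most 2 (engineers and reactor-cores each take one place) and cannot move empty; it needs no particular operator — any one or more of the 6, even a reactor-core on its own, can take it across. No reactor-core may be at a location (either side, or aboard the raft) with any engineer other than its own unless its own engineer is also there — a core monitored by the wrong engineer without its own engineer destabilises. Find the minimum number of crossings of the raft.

11

Counting alone: each trip to the north bank takes at most 2 across and each return brings at least 1 back, so after t trips out (and t−1 returns) at most 2t − (t−1) of the 6 are across; that first reaches 6 at t = 5, so at least 9 crossings are needed.
The safety rule pushes this higher. Following every safe sequence of crossings, the most of the 6 that can be at the north bank as the raft arrives there on crossing 9 is 5 — never all 6.
So no plan with fewer than 11 crossings exists, and this one achieves 11:
1. engineer C and reactor-core C cross → the north bank.
2. engineer C crosses ← the south bank.
3. reactor-core A and reactor-core B cross → the north bank.
4. reactor-core C crosses ← the south bank.
5. engineer A and engineer B cross → the north bank.
6. engineer B and reactor-core B cross ← the south bank.
7. engineer B and engineer C cross → the north bank.
8. reactor-core A crosses ← the south bank.
9. reactor-core B and reactor-core C cross → the north bank.
10. engineer A crosses ← the south bank.
11. engineer A and reactor-core A cross → the north bank.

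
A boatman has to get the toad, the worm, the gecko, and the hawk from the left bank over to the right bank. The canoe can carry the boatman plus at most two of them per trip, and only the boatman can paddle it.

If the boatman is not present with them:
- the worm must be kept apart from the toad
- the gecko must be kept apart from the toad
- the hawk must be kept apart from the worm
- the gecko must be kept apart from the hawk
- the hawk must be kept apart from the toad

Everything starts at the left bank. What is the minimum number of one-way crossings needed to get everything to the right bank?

Counting alone: the boatman can take at most 2 across per trip to the right bank, so moving all 4 needs at least 2 loaded trips out, with a return between consecutive ones — at least 3 crossings.
The safety rule pushes this higher. Following every safe sequence of crossings, the most of the 4 that can be at the right bank as the canoe arrives there on crossing 3 is 3 — never all 4.
So no plan with fewer than 5 crossings exists, and this one achieves 5:
1. Boatman goes to the right bank with the hawk and the toad.  [the left bank: the gecko, the worm | the right bank: the hawk, the toad]
2. Boatman goes back to the left bank with the toad.  [the left bank: the gecko, the toad, the worm | the right bank: the hawk]
3. Boatman goes to the right bank with the gecko and the worm.  [the left bank: the toad | the right bank: the gecko, the hawk, the worm]
4. Boatman goes back to the left bank with the hawk.  [the left bank: the hawk, the toad | the right bank: the gecko, the worm]
5. Boatman goes to the right bank with the hawk and the toad.  [the left bank: — | the right bank: the gecko, the hawk, the toad, the worm]

5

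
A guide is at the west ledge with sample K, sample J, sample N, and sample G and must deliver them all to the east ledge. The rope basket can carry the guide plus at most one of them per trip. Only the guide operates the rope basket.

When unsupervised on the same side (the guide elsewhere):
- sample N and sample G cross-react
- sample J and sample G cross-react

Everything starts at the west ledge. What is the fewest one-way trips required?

9

Counting alone: the guide can take at most 1 across per trip to the east ledge, so moving all 4 needs at least 4 loaded trips out, with a return between consecutive ones — at least 7 crossings.
The safety rule pushes this higher. Following every safe sequence of crossings, the most of the 4 that can be at the east ledge as the rope basket arrives there on crossing 7 is 3 — never all 4.
So no plan with fewer than 9 crossings exists, and this one achieves 9:
1. Guide goes to the east ledge with sample G.  [the west ledge: sample J, sample K, sample N | the east ledge: sample G]
2. Guide goes back to the west ledge alone.  [the west ledge: sample J, sample K, sample N | the east ledge: sample G]
3. Guide goes to the east ledge with sample K.  [the west ledge: sample J, sample N | the east ledge: sample G, sample K]
4. Guide goes back to the west ledge alone.  [the west ledge: sample J, sample N | the east ledge: sample G, sample K]
5. Guide goes to the east ledge with sample J.  [the west ledge: sample N | the east ledge: sample G, sample J, sample K]
6. Guide goes back to the west ledge with sample G.  [the west ledge: sample G, sample N | the east ledge: sample J, sample K]
7. Guide goes to the east ledge with sample N.  [the west ledge: sample G | the east ledge: sample J, sample K, sample N]
8. Guide goes back to the west ledge alone.  [the west ledge: sample G | the east ledge: sample J, sample K, sample N]
9. Guide goes to the east ledge with sample G.  [the west ledge: — | the east ledge: sample G, sample J, sample K, sample N]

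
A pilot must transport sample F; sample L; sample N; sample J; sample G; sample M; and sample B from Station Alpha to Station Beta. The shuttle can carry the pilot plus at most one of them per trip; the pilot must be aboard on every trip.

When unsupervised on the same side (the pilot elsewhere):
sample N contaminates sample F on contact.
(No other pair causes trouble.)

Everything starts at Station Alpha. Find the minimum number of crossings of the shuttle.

Counting alone: the pilot can take at most 1 across per trip to Station Beta, so moving all 7 needs at least 7 loaded trips out, with a return between consecutive ones — at least 13 crossings.
The plan below uses exactly 13 crossings, so it is optimal:
1. Pilot goes to Station Beta with sample F.  [Station Alpha: sample B, sample G, sample J, sample L, sample M, sample N | Station Beta: sample F]
2. Pilot goes back to Station Alpha alone.  [Station Alpha: sample B, sample G, sample J, sample L, sample M, sample N | Station Beta: sample F]
3. Pilot goes to Station Beta with sample L.  [Station Alpha: sample B, sample G, sample J, sample M, sample N | Station Beta: sample F, sample L]
4. Pilot goes back to Station Alpha alone.  [Station Alpha: sample B, sample G, sample J, sample M, sample N | Station Beta: sample F, sample L]
5. Pilot goes to Station Beta with sample J.  [Station Alpha: sample B, sample G, sample M, sample N | Station Beta: sample F, sample J, sample L]
6. Pilot goes back to Station Alpha alone.  [Station Alpha: sample B, sample G, sample M, sample N | Station Beta: sample F, sample J, sample L]
7. Pilot goes to Station Beta with sample G.  [Station Alpha: sample B, sample M, sample N | Station Beta: sample F, sample G, sample J, sample L]
8. Pilot goes back to Station Alpha alone.  [Station Alpha: sample B, sample M, sample N | Station Beta: sample F, sample G, sample J, sample L]
9. Pilot goes to Station Beta with sample M.  [Station Alpha: sample B, sample N | Station Beta: sample F, sample G, sample J, sample L, sample M]
10. Pilot goes back to Station Alpha alone.  [Station Alpha: sample B, sample N | Station Beta: sample F, sample G, sample J, sample L, sample M]
11. Pilot goes to Station Beta with sample B.  [Station Alpha: sample N | Station Beta: sample B, sample F, sample G, sample J, sample L, sample M]
12. Pilot goes back to Station Alpha alone.  [Station Alpha: sample N | Station Beta: sample B, sample F, sample G, sample J, sample L, sample M]
13. Pilot goes to Station Beta with sample N.  [Station Alpha: — | Station Beta: sample B, sample F, sample G, sample J, sample L, sample M, sample N]

13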